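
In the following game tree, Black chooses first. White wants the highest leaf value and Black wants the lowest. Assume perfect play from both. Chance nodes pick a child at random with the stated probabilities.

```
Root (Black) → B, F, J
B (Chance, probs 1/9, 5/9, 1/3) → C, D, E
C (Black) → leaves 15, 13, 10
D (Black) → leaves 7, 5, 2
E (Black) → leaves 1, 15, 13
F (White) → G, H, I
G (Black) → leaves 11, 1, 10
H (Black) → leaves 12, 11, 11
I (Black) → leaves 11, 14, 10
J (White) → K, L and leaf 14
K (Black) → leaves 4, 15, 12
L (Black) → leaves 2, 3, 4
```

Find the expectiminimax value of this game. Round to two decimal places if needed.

2.56

C (Black): min(15, 13, 10) = 10
D (Black): min(7, 5, 2) = 2
E (Black): min(1, 15, 13) = 1
B (Chance): 1/9·10 + 5/9·2 + 1/3·1 = 2.56
G (Black): min(11, 1, 10) = 1
H (Black): min(12, 11, 11) = 11
I (Black): min(11, 14, 10) = 10
F (White): max(1, 11, 10) = 11
K (Black): min(4, 15, 12) = 4
L (Black): min(2, 3, 4) = 2
J (White): max(4, 2, 14) = 14
Root (Black): min(2.56, 11, 14) = 2.56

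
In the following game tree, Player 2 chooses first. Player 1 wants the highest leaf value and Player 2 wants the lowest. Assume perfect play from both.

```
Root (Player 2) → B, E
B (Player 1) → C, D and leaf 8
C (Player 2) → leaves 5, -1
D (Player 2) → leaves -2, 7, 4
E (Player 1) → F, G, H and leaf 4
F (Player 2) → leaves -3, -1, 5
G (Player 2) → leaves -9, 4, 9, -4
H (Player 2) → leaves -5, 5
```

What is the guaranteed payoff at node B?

8

C: min(5, -1) = -1
D: min(-2, 7, 4) = -2
B: max(-1, -2, 8) = 8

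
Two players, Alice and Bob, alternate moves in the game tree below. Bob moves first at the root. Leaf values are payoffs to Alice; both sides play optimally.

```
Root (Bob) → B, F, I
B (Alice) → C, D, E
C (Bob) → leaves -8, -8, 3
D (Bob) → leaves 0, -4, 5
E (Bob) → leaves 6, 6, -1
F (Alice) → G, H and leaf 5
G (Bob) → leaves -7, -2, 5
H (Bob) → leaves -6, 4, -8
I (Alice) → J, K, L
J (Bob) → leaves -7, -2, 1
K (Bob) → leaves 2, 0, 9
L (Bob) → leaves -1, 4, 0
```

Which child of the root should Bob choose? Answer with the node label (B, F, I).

C (Bob): min(-8, -8, 3) = -8
D (Bob): min(0, -4, 5) = -4
E (Bob): min(6, 6, -1) = -1
B (Alice): max(-8, -4, -1) = -1
G (Bob): min(-7, -2, 5) = -7
H (Bob): min(-6, 4, -8) = -8
F (Alice): max(-7, -8, 5) = 5
J (Bob): min(-7, -2, 1) = -7
K (Bob): min(2, 0, 9) = 0
L (Bob): min(-1, 4, 0) = -1
I (Alice): max(-7, 0, -1) = 0
Root (Bob): min(-1, 5, 0) = -1
Bob picks the child with the lowest value: B (value -1).

B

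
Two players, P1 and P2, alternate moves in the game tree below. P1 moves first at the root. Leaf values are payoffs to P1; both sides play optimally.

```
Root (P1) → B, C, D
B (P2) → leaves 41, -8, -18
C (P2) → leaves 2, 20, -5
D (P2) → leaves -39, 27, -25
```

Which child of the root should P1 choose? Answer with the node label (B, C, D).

B (P2): min(41, -8, -18) = -18
C (P2): min(2, 20, -5) = -5
D (P2): min(-39, 27, -25) = -39
Root (P1): max(-18, -5, -39) = -5
P1 picks the child with the highest value: C (value -5).

C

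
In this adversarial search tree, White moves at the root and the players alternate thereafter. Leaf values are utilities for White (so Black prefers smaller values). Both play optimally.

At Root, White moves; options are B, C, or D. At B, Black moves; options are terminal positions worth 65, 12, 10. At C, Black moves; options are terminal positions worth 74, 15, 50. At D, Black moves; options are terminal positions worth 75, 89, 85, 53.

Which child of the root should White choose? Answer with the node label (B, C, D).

B (Black): min(65, 12, 10) = 10
C (Black): min(74, 15, 50) = 15
D (Black): min(75, 89, 85, 53) = 53
Root (White): max(10, 15, 53) = 53
White picks the child with the highest value: D (value 53).

D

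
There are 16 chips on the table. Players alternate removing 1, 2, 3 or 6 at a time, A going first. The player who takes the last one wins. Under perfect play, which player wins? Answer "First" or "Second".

Second

Compute winning (W) and losing (L) positions by backward induction:
i:   0  1  2  3  4  5  6  7  8  9 10 11 12 13 14 15 16
     L  W  W  W  L  W  W  W  L  W  W  W  L  W  W  W  L
Position 16 is L, so the second player wins.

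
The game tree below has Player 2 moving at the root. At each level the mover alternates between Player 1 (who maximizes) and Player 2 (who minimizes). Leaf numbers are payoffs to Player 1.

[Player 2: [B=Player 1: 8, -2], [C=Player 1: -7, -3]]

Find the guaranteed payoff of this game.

B (Player 1): max(8, -2) = 8
C (Player 1): max(-7, -3) = -3
Root (Player 2): min(8, -3) = -3

-3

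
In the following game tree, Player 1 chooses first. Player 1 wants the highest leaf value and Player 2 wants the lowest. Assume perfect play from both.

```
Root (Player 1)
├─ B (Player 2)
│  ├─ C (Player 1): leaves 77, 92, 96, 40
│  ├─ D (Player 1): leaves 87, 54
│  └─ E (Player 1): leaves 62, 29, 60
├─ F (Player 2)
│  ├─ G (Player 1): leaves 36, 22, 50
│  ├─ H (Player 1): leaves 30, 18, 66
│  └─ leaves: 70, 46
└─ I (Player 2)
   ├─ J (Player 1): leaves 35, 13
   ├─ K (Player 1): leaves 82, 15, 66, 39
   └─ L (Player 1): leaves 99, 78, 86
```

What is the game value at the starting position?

62

C (Player 1): max(77, 92, 96, 40) = 96
D (Player 1): max(87, 54) = 87
E (Player 1): max(62, 29, 60) = 62
B (Player 2): min(96, 87, 62) = 62
G (Player 1): max(36, 22, 50) = 50
H (Player 1): max(30, 18, 66) = 66
F (Player 2): min(50, 66, 70, 46) = 46
J (Player 1): max(35, 13) = 35
K (Player 1): max(82, 15, 66, 39) = 82
L (Player 1): max(99, 78, 86) = 99
I (Player 2): min(35, 82, 99) = 35
Root (Player 1): max(62, 46, 35) = 62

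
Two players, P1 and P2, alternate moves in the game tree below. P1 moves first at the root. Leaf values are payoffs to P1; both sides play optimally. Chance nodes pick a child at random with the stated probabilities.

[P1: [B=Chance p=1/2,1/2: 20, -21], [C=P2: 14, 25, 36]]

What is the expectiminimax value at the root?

B (Chance): 1/2·20 + 1/2·-21 = -0.5
C (P2): min(14, 25, 36) = 14
Root (P1): max(-0.5, 14) = 14

14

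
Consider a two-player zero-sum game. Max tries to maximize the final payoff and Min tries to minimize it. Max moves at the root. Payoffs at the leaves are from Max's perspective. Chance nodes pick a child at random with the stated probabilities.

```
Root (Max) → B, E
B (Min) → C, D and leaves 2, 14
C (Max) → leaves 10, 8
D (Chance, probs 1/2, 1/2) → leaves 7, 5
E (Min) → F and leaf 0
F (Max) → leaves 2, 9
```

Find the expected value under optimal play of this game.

2

C (Max): max(10, 8) = 10
D (Chance): 1/2·7 + 1/2·5 = 6
B (Min): min(10, 6, 2, 14) = 2
F (Max): max(2, 9) = 9
E (Min): min(9, 0) = 0
Root (Max): max(2, 0) = 2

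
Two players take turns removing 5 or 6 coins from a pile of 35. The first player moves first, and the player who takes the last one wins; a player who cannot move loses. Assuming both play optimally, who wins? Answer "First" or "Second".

Second

Compute winning (W) and losing (L) positions by backward induction:
i:   0  1  2  3  4  5  6  7  8  9 10 11 12 13 14 15 16 17 18 19 20 21 22 23 24 25 26 27 28 29 30 31 32 33 34 35
     L  L  L  L  L  W  W  W  W  W  W  L  L  L  L  L  W  W  W  W  W  W  L  L  L  L  L  W  W  W  W  W  W  L  L  L
Position 35 is L, so the second player wins.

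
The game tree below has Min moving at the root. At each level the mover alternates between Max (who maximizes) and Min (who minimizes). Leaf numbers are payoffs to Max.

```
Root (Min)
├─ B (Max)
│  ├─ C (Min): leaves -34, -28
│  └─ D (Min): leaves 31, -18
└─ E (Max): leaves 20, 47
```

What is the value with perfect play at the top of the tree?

-18

C (Min): min(-34, -28) = -34
D (Min): min(31, -18) = -18
B (Max): max(-34, -18) = -18
E (Max): max(20, 47) = 47
Root (Min): min(-18, 47) = -18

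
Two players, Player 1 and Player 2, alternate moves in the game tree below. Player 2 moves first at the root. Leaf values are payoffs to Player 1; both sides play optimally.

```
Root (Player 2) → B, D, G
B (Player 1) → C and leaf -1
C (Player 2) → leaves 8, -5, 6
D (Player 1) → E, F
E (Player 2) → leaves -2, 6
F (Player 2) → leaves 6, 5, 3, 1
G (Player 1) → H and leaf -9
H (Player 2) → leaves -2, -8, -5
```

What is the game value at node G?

H: min(-2, -8, -5) = -8
G: max(-8, -9) = -8

-8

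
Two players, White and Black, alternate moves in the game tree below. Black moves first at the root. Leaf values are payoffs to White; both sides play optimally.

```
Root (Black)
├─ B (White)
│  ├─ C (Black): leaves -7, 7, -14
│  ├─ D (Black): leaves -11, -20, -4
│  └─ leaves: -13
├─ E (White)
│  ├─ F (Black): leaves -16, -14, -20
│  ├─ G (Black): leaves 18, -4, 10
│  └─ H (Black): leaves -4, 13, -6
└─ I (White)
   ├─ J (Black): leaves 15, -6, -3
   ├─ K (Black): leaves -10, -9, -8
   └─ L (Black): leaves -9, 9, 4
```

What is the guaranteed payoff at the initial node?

C (Black): min(-7, 7, -14) = -14
D (Black): min(-11, -20, -4) = -20
B (White): max(-14, -20, -13) = -13
F (Black): min(-16, -14, -20) = -20
G (Black): min(18, -4, 10) = -4
H (Black): min(-4, 13, -6) = -6
E (White): max(-20, -4, -6) = -4
J (Black): min(15, -6, -3) = -6
K (Black): min(-10, -9, -8) = -10
L (Black): min(-9, 9, 4) = -9
I (White): max(-6, -10, -9) = -6
Root (Black): min(-13, -4, -6) = -13

-13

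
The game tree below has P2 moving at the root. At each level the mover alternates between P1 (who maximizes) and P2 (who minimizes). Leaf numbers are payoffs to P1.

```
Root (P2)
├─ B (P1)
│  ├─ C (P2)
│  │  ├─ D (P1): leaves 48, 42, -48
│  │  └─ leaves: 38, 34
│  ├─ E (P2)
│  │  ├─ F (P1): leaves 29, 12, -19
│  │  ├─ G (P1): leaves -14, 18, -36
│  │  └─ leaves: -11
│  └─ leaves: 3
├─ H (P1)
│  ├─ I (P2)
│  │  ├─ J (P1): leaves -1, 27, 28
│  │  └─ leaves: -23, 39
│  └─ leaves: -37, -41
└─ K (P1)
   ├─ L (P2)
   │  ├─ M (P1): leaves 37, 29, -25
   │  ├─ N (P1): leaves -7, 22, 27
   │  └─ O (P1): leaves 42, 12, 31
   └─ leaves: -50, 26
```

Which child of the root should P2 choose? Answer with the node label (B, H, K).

D (P1): max(48, 42, -48) = 48
C (P2): min(48, 38, 34) = 34
F (P1): max(29, 12, -19) = 29
G (P1): max(-14, 18, -36) = 18
E (P2): min(29, 18, -11) = -11
B (P1): max(34, -11, 3) = 34
J (P1): max(-1, 27, 28) = 28
I (P2): min(28, -23, 39) = -23
H (P1): max(-23, -37, -41) = -23
M (P1): max(37, 29, -25) = 37
N (P1): max(-7, 22, 27) = 27
O (P1): max(42, 12, 31) = 42
L (P2): min(37, 27, 42) = 27
K (P1): max(27, -50, 26) = 27
Root (P2): min(34, -23, 27) = -23
P2 picks the child with the lowest value: H (value -23).

H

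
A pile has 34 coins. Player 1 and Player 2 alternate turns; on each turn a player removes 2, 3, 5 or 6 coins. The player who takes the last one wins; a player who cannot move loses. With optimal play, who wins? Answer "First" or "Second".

Positions where the player to move wins (W) vs loses (L):
i:   0  1  2  3  4  5  6  7  8  9 10 11 12 13 14 15 16 17 18 19 20 21 22 23 24 25 26 27 28 29 30 31 32 33 34
     L  L  W  W  W  W  W  W  L  L  W  W  W  W  W  W  L  L  W  W  W  W  W  W  L  L  W  W  W  W  W  W  L  L  W
Position 34 is W, so the first player wins.

First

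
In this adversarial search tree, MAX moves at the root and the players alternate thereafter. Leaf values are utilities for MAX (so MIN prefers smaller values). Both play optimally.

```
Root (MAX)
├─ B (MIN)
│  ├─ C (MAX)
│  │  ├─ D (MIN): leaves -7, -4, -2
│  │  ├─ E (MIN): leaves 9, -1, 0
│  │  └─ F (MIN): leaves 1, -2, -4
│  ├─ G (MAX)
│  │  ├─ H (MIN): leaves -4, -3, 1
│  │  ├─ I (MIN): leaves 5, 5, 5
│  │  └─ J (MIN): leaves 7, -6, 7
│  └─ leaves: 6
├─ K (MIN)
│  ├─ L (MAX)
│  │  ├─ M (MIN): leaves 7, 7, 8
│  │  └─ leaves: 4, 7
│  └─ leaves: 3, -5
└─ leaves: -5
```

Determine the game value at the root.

-1

D (MIN): min(-7, -4, -2) = -7
E (MIN): min(9, -1, 0) = -1
F (MIN): min(1, -2, -4) = -4
C (MAX): max(-7, -1, -4) = -1
H (MIN): min(-4, -3, 1) = -4
I (MIN): min(5, 5, 5) = 5
J (MIN): min(7, -6, 7) = -6
G (MAX): max(-4, 5, -6) = 5
B (MIN): min(-1, 5, 6) = -1
M (MIN): min(7, 7, 8) = 7
L (MAX): max(7, 4, 7) = 7
K (MIN): min(7, 3, -5) = -5
Root (MAX): max(-1, -5, -5) = -1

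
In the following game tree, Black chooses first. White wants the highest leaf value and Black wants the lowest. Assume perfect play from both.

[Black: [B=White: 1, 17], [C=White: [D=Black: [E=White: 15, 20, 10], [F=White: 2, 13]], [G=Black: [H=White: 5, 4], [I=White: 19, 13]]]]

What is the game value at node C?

E: max(15, 20, 10) = 20
F: max(2, 13) = 13
D: min(20, 13) = 13
H: max(5, 4) = 5
I: max(19, 13) = 19
G: min(5, 19) = 5
C: max(13, 5) = 13

13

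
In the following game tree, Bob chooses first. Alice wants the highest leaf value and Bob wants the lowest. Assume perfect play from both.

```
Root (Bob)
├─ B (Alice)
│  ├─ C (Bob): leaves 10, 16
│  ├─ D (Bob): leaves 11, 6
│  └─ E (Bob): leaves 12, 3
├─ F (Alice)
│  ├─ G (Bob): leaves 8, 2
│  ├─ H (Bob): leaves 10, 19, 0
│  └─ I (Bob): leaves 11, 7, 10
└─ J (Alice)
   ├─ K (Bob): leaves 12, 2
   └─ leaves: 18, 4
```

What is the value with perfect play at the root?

C (Bob): min(10, 16) = 10
D (Bob): min(11, 6) = 6
E (Bob): min(12, 3) = 3
B (Alice): max(10, 6, 3) = 10
G (Bob): min(8, 2) = 2
H (Bob): min(10, 19, 0) = 0
I (Bob): min(11, 7, 10) = 7
F (Alice): max(2, 0, 7) = 7
K (Bob): min(12, 2) = 2
J (Alice): max(2, 18, 4) = 18
Root (Bob): min(10, 7, 18) = 7

7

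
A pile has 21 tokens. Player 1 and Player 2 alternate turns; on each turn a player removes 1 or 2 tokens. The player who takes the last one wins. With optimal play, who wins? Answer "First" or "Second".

Second

W/L table (W = player to move can force a win):
i:   0  1  2  3  4  5  6  7  8  9 10 11 12 13 14 15 16 17 18 19 20 21
     L  W  W  L  W  W  L  W  W  L  W  W  L  W  W  L  W  W  L  W  W  L
Position 21 is L, so the second player wins.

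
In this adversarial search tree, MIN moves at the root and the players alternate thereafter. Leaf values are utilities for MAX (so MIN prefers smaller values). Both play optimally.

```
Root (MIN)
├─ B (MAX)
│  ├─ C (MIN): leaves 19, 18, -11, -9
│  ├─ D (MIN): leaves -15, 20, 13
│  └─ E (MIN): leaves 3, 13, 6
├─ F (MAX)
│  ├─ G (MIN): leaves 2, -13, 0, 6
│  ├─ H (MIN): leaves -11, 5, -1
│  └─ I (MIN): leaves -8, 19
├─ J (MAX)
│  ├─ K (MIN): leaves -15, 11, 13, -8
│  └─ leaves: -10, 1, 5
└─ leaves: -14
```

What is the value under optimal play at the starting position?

C (MIN): min(19, 18, -11, -9) = -11
D (MIN): min(-15, 20, 13) = -15
E (MIN): min(3, 13, 6) = 3
B (MAX): max(-11, -15, 3) = 3
G (MIN): min(2, -13, 0, 6) = -13
H (MIN): min(-11, 5, -1) = -11
I (MIN): min(-8, 19) = -8
F (MAX): max(-13, -11, -8) = -8
K (MIN): min(-15, 11, 13, -8) = -15
J (MAX): max(-15, -10, 1, 5) = 5
Root (MIN): min(3, -8, 5, -14) = -14

-14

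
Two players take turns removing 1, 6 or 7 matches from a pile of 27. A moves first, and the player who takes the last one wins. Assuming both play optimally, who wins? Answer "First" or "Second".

First

i:   0  1  2  3  4  5  6  7  8  9 10 11 12 13 14 15 16 17 18 19 20 21 22 23 24 25 26 27
     L  W  L  W  L  W  W  W  W  W  W  W  L  W  L  W  L  W  W  W  W  W  W  W  L  W  L  W
Position 27 is W, so the first player wins.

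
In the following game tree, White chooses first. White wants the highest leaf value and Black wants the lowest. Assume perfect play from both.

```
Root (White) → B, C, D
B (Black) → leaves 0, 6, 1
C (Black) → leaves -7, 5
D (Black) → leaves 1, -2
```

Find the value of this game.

B (Black): min(0, 6, 1) = 0
C (Black): min(-7, 5) = -7
D (Black): min(1, -2) = -2
Root (White): max(0, -7, -2) = 0

0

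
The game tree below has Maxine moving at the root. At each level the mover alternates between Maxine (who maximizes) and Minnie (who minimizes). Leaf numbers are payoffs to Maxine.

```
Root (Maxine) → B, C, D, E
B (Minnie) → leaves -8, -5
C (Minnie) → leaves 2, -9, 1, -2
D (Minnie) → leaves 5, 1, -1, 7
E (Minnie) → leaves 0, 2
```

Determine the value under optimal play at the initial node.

0

B (Minnie): min(-8, -5) = -8
C (Minnie): min(2, -9, 1, -2) = -9
D (Minnie): min(5, 1, -1, 7) = -1
E (Minnie): min(0, 2) = 0
Root (Maxine): max(-8, -9, -1, 0) = 0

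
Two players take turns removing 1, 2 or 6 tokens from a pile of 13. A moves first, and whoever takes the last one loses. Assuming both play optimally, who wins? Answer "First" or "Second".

First

W/L table (W = player to move can force a win):
i:   0  1  2  3  4  5  6  7  8  9 10 11 12 13
     W  L  W  W  L  W  W  W  L  W  W  L  W  W
Position 13 is W, so the first player wins.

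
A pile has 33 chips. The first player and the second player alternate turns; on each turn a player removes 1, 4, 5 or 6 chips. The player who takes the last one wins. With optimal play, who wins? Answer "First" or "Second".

First

W/L table (W = player to move can force a win):
i:   0  1  2  3  4  5  6  7  8  9 10 11 12 13 14 15 16 17 18 19 20 21 22 23 24 25 26 27 28 29 30 31 32 33
     L  W  L  W  W  W  W  W  W  L  W  L  W  W  W  W  W  W  L  W  L  W  W  W  W  W  W  L  W  L  W  W  W  W
Position 33 is W, so the first player wins.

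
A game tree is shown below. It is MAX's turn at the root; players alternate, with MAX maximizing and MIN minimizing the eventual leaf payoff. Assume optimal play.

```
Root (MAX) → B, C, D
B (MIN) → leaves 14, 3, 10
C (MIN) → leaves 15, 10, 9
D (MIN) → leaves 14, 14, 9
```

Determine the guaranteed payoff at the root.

B (MIN): min(14, 3, 10) = 3
C (MIN): min(15, 10, 9) = 9
D (MIN): min(14, 14, 9) = 9
Root (MAX): max(3, 9, 9) = 9

9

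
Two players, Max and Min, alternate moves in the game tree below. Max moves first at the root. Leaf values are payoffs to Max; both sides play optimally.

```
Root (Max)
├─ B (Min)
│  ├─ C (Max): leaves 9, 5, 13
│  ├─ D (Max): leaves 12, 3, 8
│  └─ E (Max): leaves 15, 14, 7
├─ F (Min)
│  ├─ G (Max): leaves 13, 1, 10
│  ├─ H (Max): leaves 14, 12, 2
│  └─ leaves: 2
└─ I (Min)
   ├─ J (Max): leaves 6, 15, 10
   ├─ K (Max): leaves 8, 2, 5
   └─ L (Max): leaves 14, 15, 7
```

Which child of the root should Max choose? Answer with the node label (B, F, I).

C (Max): max(9, 5, 13) = 13
D (Max): max(12, 3, 8) = 12
E (Max): max(15, 14, 7) = 15
B (Min): min(13, 12, 15) = 12
G (Max): max(13, 1, 10) = 13
H (Max): max(14, 12, 2) = 14
F (Min): min(13, 14, 2) = 2
J (Max): max(6, 15, 10) = 15
K (Max): max(8, 2, 5) = 8
L (Max): max(14, 15, 7) = 15
I (Min): min(15, 8, 15) = 8
Root (Max): max(12, 2, 8) = 12
Max picks the child with the highest value: B (value 12).

B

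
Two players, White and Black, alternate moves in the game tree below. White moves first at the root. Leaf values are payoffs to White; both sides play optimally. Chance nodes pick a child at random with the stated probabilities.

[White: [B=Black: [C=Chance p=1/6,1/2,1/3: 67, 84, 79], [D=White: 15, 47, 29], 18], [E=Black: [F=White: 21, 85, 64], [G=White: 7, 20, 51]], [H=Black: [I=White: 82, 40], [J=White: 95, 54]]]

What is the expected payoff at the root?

82

C (Chance): 1/6·67 + 1/2·84 + 1/3·79 = 79.5
D (White): max(15, 47, 29) = 47
B (Black): min(79.5, 47, 18) = 18
F (White): max(21, 85, 64) = 85
G (White): max(7, 20, 51) = 51
E (Black): min(85, 51) = 51
I (White): max(82, 40) = 82
J (White): max(95, 54) = 95
H (Black): min(82, 95) = 82
Root (White): max(18, 51, 82) = 82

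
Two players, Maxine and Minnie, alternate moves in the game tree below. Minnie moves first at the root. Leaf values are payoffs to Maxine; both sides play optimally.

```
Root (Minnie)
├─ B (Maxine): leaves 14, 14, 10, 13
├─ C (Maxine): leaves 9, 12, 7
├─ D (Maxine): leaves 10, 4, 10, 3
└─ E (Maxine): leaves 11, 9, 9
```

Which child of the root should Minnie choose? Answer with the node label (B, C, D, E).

B (Maxine): max(14, 14, 10, 13) = 14
C (Maxine): max(9, 12, 7) = 12
D (Maxine): max(10, 4, 10, 3) = 10
E (Maxine): max(11, 9, 9) = 11
Root (Minnie): min(14, 12, 10, 11) = 10
Minnie picks the child with the lowest value: D (value 10).

D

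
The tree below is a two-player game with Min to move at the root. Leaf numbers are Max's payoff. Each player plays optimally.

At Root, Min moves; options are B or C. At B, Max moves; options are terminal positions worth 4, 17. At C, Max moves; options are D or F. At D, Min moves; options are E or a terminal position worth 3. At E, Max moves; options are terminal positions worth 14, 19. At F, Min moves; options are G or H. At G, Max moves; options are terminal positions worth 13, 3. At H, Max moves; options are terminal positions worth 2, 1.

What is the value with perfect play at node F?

G: max(13, 3) = 13
H: max(2, 1) = 2
F: min(13, 2) = 2

2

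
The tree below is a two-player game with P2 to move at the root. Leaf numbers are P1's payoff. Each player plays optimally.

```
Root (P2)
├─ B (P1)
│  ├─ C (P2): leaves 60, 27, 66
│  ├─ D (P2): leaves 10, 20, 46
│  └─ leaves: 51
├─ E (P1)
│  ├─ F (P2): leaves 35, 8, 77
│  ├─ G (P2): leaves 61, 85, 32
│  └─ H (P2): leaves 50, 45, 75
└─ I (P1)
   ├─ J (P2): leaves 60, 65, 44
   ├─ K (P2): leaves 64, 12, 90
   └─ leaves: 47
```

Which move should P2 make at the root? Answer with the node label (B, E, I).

E

C (P2): min(60, 27, 66) = 27
D (P2): min(10, 20, 46) = 10
B (P1): max(27, 10, 51) = 51
F (P2): min(35, 8, 77) = 8
G (P2): min(61, 85, 32) = 32
H (P2): min(50, 45, 75) = 45
E (P1): max(8, 32, 45) = 45
J (P2): min(60, 65, 44) = 44
K (P2): min(64, 12, 90) = 12
I (P1): max(44, 12, 47) = 47
Root (P2): min(51, 45, 47) = 45
P2 picks the child with the lowest value: E (value 45).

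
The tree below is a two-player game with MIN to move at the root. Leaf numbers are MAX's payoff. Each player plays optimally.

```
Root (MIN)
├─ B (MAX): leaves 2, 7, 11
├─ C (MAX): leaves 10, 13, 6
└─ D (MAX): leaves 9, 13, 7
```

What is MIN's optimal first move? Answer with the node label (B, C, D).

B

B (MAX): max(2, 7, 11) = 11
C (MAX): max(10, 13, 6) = 13
D (MAX): max(9, 13, 7) = 13
Root (MIN): min(11, 13, 13) = 11
MIN picks the child with the lowest value: B (value 11).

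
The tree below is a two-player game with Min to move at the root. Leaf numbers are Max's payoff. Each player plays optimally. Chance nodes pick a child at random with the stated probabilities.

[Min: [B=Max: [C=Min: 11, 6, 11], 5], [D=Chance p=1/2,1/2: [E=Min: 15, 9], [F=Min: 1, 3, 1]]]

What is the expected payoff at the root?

C (Min): min(11, 6, 11) = 6
B (Max): max(6, 5) = 6
E (Min): min(15, 9) = 9
F (Min): min(1, 3, 1) = 1
D (Chance): 1/2·9 + 1/2·1 = 5
Root (Min): min(6, 5) = 5

5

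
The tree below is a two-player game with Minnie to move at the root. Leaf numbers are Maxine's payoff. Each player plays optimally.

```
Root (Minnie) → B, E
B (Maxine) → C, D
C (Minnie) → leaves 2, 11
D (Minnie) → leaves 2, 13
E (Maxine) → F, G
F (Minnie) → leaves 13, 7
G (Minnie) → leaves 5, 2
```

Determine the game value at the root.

C (Minnie): min(2, 11) = 2
D (Minnie): min(2, 13) = 2
B (Maxine): max(2, 2) = 2
F (Minnie): min(13, 7) = 7
G (Minnie): min(5, 2) = 2
E (Maxine): max(7, 2) = 7
Root (Minnie): min(2, 7) = 2

2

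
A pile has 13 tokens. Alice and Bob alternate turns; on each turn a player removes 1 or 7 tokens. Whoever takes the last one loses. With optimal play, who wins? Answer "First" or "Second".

Second

Compute winning (W) and losing (L) positions by backward induction:
i:   0  1  2  3  4  5  6  7  8  9 10 11 12 13
     W  L  W  L  W  L  W  L  W  L  W  L  W  L
Position 13 is L, so the second player wins.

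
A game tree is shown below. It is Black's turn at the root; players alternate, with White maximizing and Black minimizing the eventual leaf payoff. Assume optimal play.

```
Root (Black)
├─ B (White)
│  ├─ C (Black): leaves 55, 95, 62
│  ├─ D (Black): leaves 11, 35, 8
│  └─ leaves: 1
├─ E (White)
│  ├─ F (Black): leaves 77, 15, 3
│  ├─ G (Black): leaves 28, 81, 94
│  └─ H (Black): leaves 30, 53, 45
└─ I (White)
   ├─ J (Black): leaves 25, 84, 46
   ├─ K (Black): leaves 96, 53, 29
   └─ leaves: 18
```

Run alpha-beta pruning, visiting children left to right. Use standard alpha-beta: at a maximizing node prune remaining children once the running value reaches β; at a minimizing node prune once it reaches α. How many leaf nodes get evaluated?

C [α=-∞,β=+∞]: v=55
D [α=55,β=+∞]: v=11 after child 1 ≤ α → α-cutoff, skip 2
B [α=-∞,β=+∞]: v=55
F [α=-∞,β=55]: v=3
G [α=3,β=55]: v=28
H [α=28,β=55]: v=30
E [α=-∞,β=55]: v=30
J [α=-∞,β=30]: v=25
K [α=25,β=30]: v=29
I [α=-∞,β=30]: v=29
Root [α=-∞,β=+∞]: v=29
Leaves evaluated: 21 of 23.

21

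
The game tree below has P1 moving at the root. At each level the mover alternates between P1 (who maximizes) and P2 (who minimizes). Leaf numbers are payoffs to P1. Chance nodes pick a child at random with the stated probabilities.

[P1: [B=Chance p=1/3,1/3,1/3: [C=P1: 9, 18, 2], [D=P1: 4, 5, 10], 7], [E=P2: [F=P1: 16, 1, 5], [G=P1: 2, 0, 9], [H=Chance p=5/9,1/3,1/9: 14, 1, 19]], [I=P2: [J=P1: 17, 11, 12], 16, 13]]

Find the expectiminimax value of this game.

C (P1): max(9, 18, 2) = 18
D (P1): max(4, 5, 10) = 10
B (Chance): 1/3·18 + 1/3·10 + 1/3·7 = 11.67
F (P1): max(16, 1, 5) = 16
G (P1): max(2, 0, 9) = 9
H (Chance): 5/9·14 + 1/3·1 + 1/9·19 = 10.22
E (P2): min(16, 9, 10.22) = 9
J (P1): max(17, 11, 12) = 17
I (P2): min(17, 16, 13) = 13
Root (P1): max(11.67, 9, 13) = 13

13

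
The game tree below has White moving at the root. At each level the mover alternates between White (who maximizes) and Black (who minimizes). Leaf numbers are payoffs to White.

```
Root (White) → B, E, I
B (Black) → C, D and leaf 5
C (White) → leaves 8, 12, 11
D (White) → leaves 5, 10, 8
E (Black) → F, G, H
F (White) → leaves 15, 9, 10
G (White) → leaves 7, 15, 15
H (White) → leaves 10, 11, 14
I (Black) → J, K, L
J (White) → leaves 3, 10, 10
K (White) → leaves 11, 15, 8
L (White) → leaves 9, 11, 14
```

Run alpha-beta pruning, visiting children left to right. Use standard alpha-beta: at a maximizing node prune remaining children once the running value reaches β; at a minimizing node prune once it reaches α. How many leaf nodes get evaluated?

C [α=-∞,β=+∞]: v=12
D [α=-∞,β=12]: v=10
B [α=-∞,β=+∞]: v=5
F [α=5,β=+∞]: v=15
G [α=5,β=15]: v=15 after child 2 ≥ β → β-cutoff, skip 1
H [α=5,β=15]: v=14
E [α=5,β=+∞]: v=14
J [α=14,β=+∞]: v=10
I [α=14,β=+∞]: v=10 after child 1 ≤ α → α-cutoff, skip 2
Root [α=-∞,β=+∞]: v=14
Leaves evaluated: 18 of 25.

18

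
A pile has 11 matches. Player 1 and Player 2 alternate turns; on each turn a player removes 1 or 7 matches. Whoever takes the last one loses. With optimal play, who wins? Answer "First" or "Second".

Positions where the player to move wins (W) vs loses (L):
i:   0  1  2  3  4  5  6  7  8  9 10 11
     W  L  W  L  W  L  W  L  W  L  W  L
Position 11 is L, so the second player wins.

Second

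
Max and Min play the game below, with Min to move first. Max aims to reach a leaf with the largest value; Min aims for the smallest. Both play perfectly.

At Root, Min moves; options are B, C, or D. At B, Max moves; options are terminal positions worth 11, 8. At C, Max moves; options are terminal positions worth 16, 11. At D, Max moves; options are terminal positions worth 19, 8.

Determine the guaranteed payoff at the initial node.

11

B (Max): max(11, 8) = 11
C (Max): max(16, 11) = 16
D (Max): max(19, 8) = 19
Root (Min): min(11, 16, 19) = 11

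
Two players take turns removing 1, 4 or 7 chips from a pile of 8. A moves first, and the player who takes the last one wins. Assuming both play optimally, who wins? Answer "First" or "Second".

i:   0  1  2  3  4  5  6  7  8
     L  W  L  W  W  L  W  W  L
Position 8 is L, so the second player wins.

Second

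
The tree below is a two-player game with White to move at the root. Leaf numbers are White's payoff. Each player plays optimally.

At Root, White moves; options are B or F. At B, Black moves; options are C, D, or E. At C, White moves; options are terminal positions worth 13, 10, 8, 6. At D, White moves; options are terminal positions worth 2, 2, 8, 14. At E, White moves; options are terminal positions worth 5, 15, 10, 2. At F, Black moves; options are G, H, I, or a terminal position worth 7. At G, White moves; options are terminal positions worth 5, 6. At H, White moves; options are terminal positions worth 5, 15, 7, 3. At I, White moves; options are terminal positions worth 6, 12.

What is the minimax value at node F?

G: max(5, 6) = 6
H: max(5, 15, 7, 3) = 15
I: max(6, 12) = 12
F: min(6, 15, 12, 7) = 6

6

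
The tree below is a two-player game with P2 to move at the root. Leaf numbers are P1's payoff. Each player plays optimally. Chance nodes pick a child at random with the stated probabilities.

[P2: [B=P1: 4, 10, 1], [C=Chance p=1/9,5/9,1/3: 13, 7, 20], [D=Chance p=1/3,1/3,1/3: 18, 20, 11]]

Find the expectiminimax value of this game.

B (P1): max(4, 10, 1) = 10
C (Chance): 1/9·13 + 5/9·7 + 1/3·20 = 12
D (Chance): 1/3·18 + 1/3·20 + 1/3·11 = 16.33
Root (P2): min(10, 12, 16.33) = 10

10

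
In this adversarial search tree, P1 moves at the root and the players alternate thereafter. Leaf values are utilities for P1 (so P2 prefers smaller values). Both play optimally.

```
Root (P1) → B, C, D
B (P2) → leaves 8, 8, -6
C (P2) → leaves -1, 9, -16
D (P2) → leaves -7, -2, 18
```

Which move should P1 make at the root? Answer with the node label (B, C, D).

B (P2): min(8, 8, -6) = -6
C (P2): min(-1, 9, -16) = -16
D (P2): min(-7, -2, 18) = -7
Root (P1): max(-6, -16, -7) = -6
P1 picks the child with the highest value: B (value -6).

B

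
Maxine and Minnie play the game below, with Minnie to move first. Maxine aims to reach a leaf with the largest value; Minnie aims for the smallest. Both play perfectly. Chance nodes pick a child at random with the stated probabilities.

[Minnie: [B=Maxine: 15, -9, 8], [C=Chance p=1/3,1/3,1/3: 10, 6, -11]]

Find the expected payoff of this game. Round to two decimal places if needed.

B (Maxine): max(15, -9, 8) = 15
C (Chance): 1/3·10 + 1/3·6 + 1/3·-11 = 1.67
Root (Minnie): min(15, 1.67) = 1.67

1.67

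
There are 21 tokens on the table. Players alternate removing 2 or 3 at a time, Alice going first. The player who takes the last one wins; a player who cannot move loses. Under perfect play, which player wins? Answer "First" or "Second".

Positions where the player to move wins (W) vs loses (L):
i:   0  1  2  3  4  5  6  7  8  9 10 11 12 13 14 15 16 17 18 19 20 21
     L  L  W  W  W  L  L  W  W  W  L  L  W  W  W  L  L  W  W  W  L  L
Position 21 is L, so the second player wins.

Second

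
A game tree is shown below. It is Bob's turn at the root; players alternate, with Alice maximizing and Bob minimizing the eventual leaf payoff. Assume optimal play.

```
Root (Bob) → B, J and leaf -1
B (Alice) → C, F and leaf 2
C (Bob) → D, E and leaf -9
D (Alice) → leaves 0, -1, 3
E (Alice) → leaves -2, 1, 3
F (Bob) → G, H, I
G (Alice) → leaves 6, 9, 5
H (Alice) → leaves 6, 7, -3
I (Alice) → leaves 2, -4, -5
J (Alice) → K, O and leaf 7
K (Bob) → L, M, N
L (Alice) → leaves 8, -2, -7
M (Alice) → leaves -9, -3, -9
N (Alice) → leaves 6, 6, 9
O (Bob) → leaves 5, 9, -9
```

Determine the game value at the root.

D (Alice): max(0, -1, 3) = 3
E (Alice): max(-2, 1, 3) = 3
C (Bob): min(3, 3, -9) = -9
G (Alice): max(6, 9, 5) = 9
H (Alice): max(6, 7, -3) = 7
I (Alice): max(2, -4, -5) = 2
F (Bob): min(9, 7, 2) = 2
B (Alice): max(-9, 2, 2) = 2
L (Alice): max(8, -2, -7) = 8
M (Alice): max(-9, -3, -9) = -3
N (Alice): max(6, 6, 9) = 9
K (Bob): min(8, -3, 9) = -3
O (Bob): min(5, 9, -9) = -9
J (Alice): max(-3, -9, 7) = 7
Root (Bob): min(2, 7, -1) = -1

-1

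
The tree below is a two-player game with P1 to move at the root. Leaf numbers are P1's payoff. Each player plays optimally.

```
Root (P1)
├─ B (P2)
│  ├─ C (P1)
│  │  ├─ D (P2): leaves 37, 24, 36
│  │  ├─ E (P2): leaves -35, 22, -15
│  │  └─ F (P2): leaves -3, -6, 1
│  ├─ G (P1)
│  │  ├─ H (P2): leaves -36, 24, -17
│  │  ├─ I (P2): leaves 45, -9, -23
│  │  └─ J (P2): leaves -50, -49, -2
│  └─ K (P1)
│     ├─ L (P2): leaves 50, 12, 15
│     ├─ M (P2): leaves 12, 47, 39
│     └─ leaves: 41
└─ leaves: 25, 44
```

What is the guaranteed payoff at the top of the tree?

44

D (P2): min(37, 24, 36) = 24
E (P2): min(-35, 22, -15) = -35
F (P2): min(-3, -6, 1) = -6
C (P1): max(24, -35, -6) = 24
H (P2): min(-36, 24, -17) = -36
I (P2): min(45, -9, -23) = -23
J (P2): min(-50, -49, -2) = -50
G (P1): max(-36, -23, -50) = -23
L (P2): min(50, 12, 15) = 12
M (P2): min(12, 47, 39) = 12
K (P1): max(12, 12, 41) = 41
B (P2): min(24, -23, 41) = -23
Root (P1): max(-23, 25, 44) = 44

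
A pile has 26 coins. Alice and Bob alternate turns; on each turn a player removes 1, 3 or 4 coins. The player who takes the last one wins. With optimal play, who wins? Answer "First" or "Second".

Positions where the player to move wins (W) vs loses (L):
i:   0  1  2  3  4  5  6  7  8  9 10 11 12 13 14 15 16 17 18 19 20 21 22 23 24 25 26
     L  W  L  W  W  W  W  L  W  L  W  W  W  W  L  W  L  W  W  W  W  L  W  L  W  W  W
Position 26 is W, so the first player wins.

First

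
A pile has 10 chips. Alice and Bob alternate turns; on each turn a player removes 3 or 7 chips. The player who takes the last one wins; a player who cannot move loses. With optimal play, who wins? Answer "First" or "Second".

Compute winning (W) and losing (L) positions by backward induction:
i:   0  1  2  3  4  5  6  7  8  9 10
     L  L  L  W  W  W  L  W  W  W  L
Position 10 is L, so the second player wins.

Second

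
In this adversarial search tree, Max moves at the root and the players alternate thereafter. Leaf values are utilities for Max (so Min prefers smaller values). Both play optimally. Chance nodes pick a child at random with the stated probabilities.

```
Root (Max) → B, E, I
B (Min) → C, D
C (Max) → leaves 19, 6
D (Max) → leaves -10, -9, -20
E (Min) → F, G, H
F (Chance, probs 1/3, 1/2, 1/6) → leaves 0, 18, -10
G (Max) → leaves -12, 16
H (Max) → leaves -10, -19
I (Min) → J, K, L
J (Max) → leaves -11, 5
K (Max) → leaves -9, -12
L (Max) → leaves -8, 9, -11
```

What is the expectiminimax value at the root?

-9

C (Max): max(19, 6) = 19
D (Max): max(-10, -9, -20) = -9
B (Min): min(19, -9) = -9
F (Chance): 1/3·0 + 1/2·18 + 1/6·-10 = 7.33
G (Max): max(-12, 16) = 16
H (Max): max(-10, -19) = -10
E (Min): min(7.33, 16, -10) = -10
J (Max): max(-11, 5) = 5
K (Max): max(-9, -12) = -9
L (Max): max(-8, 9, -11) = 9
I (Min): min(5, -9, 9) = -9
Root (Max): max(-9, -10, -9) = -9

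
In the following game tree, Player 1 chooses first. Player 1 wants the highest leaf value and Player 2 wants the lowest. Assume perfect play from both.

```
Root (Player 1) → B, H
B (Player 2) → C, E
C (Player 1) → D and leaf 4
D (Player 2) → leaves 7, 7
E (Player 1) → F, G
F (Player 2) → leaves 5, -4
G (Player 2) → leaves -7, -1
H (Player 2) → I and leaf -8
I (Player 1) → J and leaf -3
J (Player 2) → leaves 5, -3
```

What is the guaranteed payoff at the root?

-4

D (Player 2): min(7, 7) = 7
C (Player 1): max(7, 4) = 7
F (Player 2): min(5, -4) = -4
G (Player 2): min(-7, -1) = -7
E (Player 1): max(-4, -7) = -4
B (Player 2): min(7, -4) = -4
J (Player 2): min(5, -3) = -3
I (Player 1): max(-3, -3) = -3
H (Player 2): min(-3, -8) = -8
Root (Player 1): max(-4, -8) = -4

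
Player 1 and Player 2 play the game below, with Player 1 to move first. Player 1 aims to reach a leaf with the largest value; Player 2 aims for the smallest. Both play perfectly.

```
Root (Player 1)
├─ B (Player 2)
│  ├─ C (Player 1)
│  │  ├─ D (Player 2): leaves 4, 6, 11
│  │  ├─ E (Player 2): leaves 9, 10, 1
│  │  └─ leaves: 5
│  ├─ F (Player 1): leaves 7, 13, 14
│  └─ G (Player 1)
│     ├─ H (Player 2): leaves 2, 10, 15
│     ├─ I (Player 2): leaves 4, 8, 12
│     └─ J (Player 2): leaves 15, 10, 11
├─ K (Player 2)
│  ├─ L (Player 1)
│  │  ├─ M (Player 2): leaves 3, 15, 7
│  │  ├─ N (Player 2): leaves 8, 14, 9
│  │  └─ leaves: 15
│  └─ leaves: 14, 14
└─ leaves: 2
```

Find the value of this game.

14

D (Player 2): min(4, 6, 11) = 4
E (Player 2): min(9, 10, 1) = 1
C (Player 1): max(4, 1, 5) = 5
F (Player 1): max(7, 13, 14) = 14
H (Player 2): min(2, 10, 15) = 2
I (Player 2): min(4, 8, 12) = 4
J (Player 2): min(15, 10, 11) = 10
G (Player 1): max(2, 4, 10) = 10
B (Player 2): min(5, 14, 10) = 5
M (Player 2): min(3, 15, 7) = 3
N (Player 2): min(8, 14, 9) = 8
L (Player 1): max(3, 8, 15) = 15
K (Player 2): min(15, 14, 14) = 14
Root (Player 1): max(5, 14, 2) = 14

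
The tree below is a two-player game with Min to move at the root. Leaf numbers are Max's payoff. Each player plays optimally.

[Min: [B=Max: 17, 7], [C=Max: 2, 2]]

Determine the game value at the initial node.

2

B (Max): max(17, 7) = 17
C (Max): max(2, 2) = 2
Root (Min): min(17, 2) = 2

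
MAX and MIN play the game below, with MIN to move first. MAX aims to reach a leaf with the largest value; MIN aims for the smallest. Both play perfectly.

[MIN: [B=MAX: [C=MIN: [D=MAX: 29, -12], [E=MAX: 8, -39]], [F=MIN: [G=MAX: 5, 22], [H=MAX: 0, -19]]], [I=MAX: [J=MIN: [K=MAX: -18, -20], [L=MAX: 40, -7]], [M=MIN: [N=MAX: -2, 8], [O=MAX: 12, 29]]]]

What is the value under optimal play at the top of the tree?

8

D (MAX): max(29, -12) = 29
E (MAX): max(8, -39) = 8
C (MIN): min(29, 8) = 8
G (MAX): max(5, 22) = 22
H (MAX): max(0, -19) = 0
F (MIN): min(22, 0) = 0
B (MAX): max(8, 0) = 8
K (MAX): max(-18, -20) = -18
L (MAX): max(40, -7) = 40
J (MIN): min(-18, 40) = -18
N (MAX): max(-2, 8) = 8
O (MAX): max(12, 29) = 29
M (MIN): min(8, 29) = 8
I (MAX): max(-18, 8) = 8
Root (MIN): min(8, 8) = 8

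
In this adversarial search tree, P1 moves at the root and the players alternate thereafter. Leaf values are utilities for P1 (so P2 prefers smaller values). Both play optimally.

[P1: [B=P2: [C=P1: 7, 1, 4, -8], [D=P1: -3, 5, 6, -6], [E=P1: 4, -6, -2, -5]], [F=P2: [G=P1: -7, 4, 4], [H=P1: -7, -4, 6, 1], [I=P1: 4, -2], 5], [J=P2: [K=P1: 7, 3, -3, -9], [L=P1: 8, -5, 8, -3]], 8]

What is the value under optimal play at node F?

G: max(-7, 4, 4) = 4
H: max(-7, -4, 6, 1) = 6
I: max(4, -2) = 4
F: min(4, 6, 4, 5) = 4

4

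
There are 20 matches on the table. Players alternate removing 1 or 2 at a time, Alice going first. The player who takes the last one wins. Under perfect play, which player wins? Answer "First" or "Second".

First

i:   0  1  2  3  4  5  6  7  8  9 10 11 12 13 14 15 16 17 18 19 20
     L  W  W  L  W  W  L  W  W  L  W  W  L  W  W  L  W  W  L  W  W
Position 20 is W, so the first player wins.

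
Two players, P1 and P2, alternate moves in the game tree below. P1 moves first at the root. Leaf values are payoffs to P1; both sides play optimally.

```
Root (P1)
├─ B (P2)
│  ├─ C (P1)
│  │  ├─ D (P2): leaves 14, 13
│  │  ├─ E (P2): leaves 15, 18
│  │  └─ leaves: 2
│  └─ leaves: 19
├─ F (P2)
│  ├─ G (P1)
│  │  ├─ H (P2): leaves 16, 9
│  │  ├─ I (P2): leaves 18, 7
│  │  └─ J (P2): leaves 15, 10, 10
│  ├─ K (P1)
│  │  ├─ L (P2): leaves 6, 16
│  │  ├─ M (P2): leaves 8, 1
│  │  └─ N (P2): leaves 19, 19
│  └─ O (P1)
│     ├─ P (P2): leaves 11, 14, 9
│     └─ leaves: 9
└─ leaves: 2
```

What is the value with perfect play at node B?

D: min(14, 13) = 13
E: min(15, 18) = 15
C: max(13, 15, 2) = 15
B: min(15, 19) = 15

15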